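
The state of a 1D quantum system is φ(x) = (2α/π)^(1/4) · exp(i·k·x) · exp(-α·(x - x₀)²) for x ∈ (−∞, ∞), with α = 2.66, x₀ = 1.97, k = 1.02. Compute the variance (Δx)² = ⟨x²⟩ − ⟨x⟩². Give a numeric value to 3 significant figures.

Compute ⟨x⟩ and ⟨x²⟩ separately, then (Δx)² = ⟨x²⟩ − ⟨x⟩².
Gaussian moments (u = x − x₀): ∫u^(2j)·e^(−2αu²) du = (2j−1)!!/(4α)^j · √(π/(2α)), odd powers integrate to 0; here √(π/(2α)) = 0.76846.
⟨x⟩ = 1.9700 and ⟨x²⟩ = 3.9749.
(Δx)² = 3.9749 − (1.9700)² = 0.093985.

0.0940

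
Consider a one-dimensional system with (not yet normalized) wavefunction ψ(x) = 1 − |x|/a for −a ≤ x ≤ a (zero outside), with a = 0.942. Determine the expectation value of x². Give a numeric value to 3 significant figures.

⟨x²⟩ = ∫ x²·|ψ|² dx / ∫|ψ|² dx (integrals over the domain).
ψ is even, so ∫ over [−a, a] = 2∫₀ᵃ with ψ = 1 − x/a there: ∫₀ᵃ (1 − x/a)² dx = a/3, ∫₀ᵃ x²(1 − x/a)² dx = a³/30, ∫₀ᵃ x⁴(1 − x/a)² dx = a⁵/105.
State is unnormalized: ∫|ψ|² dx = 0.62800, and ∫ψ*·x²·ψ dx = 0.055726, so ⟨x²⟩ = 0.055726 / 0.62800.
⟨x²⟩ = 0.088736.

0.0887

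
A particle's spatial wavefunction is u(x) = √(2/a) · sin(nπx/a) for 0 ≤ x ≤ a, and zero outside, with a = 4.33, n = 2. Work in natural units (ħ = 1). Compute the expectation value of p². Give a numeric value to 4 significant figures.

2.106

p² u = −ħ² d²u/dx²; ⟨p²⟩ = −ħ² ∫ u*·u'' dx.
d/dx sin(nπx/a) = (nπ/a)·cos(nπx/a) and d²/dx² sin(nπx/a) = −(nπ/a)²·sin(nπx/a); on 0 ≤ x ≤ a, ∫sin²(nπx/a) dx = a/2 and ∫sin(nπx/a)·cos(nπx/a) dx = 0.
⟨p²⟩ = 2.1056.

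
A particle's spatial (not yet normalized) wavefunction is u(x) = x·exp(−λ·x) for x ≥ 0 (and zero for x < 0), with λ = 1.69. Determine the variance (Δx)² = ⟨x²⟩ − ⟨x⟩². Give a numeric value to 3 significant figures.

Compute ⟨x⟩ and ⟨x²⟩ separately, then (Δx)² = ⟨x²⟩ − ⟨x⟩².
Every integrand reduces to terms xʲ·e^(−2λx) on [0, ∞); use ∫₀^∞ xʲ·e^(−2λx) dx = j!/(2λ)^(j+1).
Normalization: ∫|u|² dx = 0.051794.
⟨x⟩ = 0.88757 and ⟨x²⟩ = 1.0504.
(Δx)² = 1.0504 − (0.88757)² = 0.26260.

0.263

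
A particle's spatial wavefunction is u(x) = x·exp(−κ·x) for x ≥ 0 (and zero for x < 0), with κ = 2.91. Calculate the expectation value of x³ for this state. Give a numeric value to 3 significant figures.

⟨x³⟩ = ∫ x³·|u|² dx / ∫|u|² dx (integrals over the domain).
Every integrand reduces to terms xʲ·e^(−2κx) on [0, ∞); use ∫₀^∞ xʲ·e^(−2κx) dx = j!/(2κ)^(j+1).
State is unnormalized: ∫|u|² dx = 0.010145, and ∫u*·x³·u dx = 0.0030878, so ⟨x³⟩ = 0.0030878 / 0.010145.
⟨x³⟩ = 0.30436.

0.304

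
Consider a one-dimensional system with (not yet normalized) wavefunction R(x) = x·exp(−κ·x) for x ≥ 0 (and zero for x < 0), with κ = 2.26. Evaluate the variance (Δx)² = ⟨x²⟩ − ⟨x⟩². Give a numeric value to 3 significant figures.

0.147

Compute ⟨x⟩ and ⟨x²⟩ separately, then (Δx)² = ⟨x²⟩ − ⟨x⟩².
Every integrand reduces to terms xʲ·e^(−2κx) on [0, ∞); use ∫₀^∞ xʲ·e^(−2κx) dx = j!/(2κ)^(j+1).
Normalization: ∫|R|² dx = 0.021658.
⟨x⟩ = 0.66372 and ⟨x²⟩ = 0.58736.
(Δx)² = 0.58736 − (0.66372)² = 0.14684.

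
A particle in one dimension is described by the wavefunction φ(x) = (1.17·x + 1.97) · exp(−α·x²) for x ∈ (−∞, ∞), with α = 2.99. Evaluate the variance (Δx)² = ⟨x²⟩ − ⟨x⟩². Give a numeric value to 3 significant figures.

0.0791

Compute ⟨x⟩ and ⟨x²⟩ separately, then (Δx)² = ⟨x²⟩ − ⟨x⟩².
Expand each integrand as polynomial × e^(−2αx²) and use ∫x^(2j)·e^(−2αx²) dx = (2j−1)!!/(4α)^j · √(π/(2α)), odd powers → 0; here √(π/(2α)) = 0.72481.
Normalization: ∫|φ|² dx = 2.8959.
⟨x⟩ = 0.096471 and ⟨x²⟩ = 0.088403.
(Δx)² = 0.088403 − (0.096471)² = 0.079096.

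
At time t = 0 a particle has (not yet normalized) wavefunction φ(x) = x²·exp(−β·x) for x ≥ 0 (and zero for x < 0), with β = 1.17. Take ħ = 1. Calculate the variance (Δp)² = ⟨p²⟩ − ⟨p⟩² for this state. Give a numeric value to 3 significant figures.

0.456

Compute ⟨p⟩ and ⟨p²⟩ separately; (Δp)² = ⟨p²⟩ − ⟨p⟩².
Differentiate x²·exp(−β·x) with the product rule; every integrand then reduces to terms xʲ·e^(−2βx) on [0, ∞), with ∫₀^∞ xʲ·e^(−2βx) dx = j!/(2β)^(j+1).
Normalization: ∫|φ|² dx = 0.34208.
⟨p⟩ = 0.0000 and ⟨p²⟩ = 0.45630.
(Δp)² = 0.45630 − (0.0000)² = 0.45630.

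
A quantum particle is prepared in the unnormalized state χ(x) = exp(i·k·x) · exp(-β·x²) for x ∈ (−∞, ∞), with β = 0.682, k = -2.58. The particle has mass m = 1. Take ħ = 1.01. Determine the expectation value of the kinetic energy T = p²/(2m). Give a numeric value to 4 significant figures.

T = −(ħ²/2m) d²/dx², so ⟨T⟩ = −(ħ²/2m) ∫ χ*·χ'' dx / ∫|χ|² dx; with m = 1.
Gaussian moments: ∫x^(2j)·e^(−2βx²) dx = (2j−1)!!/(4β)^j · √(π/(2β)), odd powers integrate to 0; here √(π/(2β)) = 1.5176. Derivatives: χ′ = (ik − 2βx)·χ, χ″ = ((ik − 2βx)² − 2β)·χ; the odd-in-x pieces drop out.
State is unnormalized: ∫|χ|² dx = 1.5176, and ∫χ*·(−ħ²/2m · χ'') dx = 5.6804, so ⟨T⟩ = 5.6804 / 1.5176.
⟨T⟩ = 3.7430.

3.743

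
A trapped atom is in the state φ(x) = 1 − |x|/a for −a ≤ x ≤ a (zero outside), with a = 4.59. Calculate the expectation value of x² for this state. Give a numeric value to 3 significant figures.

⟨x²⟩ = ∫ x²·|φ|² dx / ∫|φ|² dx (integrals over the domain).
φ is even, so ∫ over [−a, a] = 2∫₀ᵃ with φ = 1 − x/a there: ∫₀ᵃ (1 − x/a)² dx = a/3, ∫₀ᵃ x²(1 − x/a)² dx = a³/30, ∫₀ᵃ x⁴(1 − x/a)² dx = a⁵/105.
State is unnormalized: ∫|φ|² dx = 3.0600, and ∫φ*·x²·φ dx = 6.4468, so ⟨x²⟩ = 6.4468 / 3.0600.
⟨x²⟩ = 2.1068.

2.11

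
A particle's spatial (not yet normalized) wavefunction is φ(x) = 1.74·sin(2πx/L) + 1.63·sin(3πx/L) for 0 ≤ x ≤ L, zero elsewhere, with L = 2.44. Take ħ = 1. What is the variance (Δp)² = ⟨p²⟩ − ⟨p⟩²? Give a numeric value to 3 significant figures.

Compute ⟨p⟩ and ⟨p²⟩ separately; (Δp)² = ⟨p²⟩ − ⟨p⟩².
d²/dx² sin(jπx/L) = −(jπ/L)²·sin(jπx/L); on 0 ≤ x ≤ L, ∫sin²(jπx/L) dx = L/2 and ∫sin(jπx/L)·sin(lπx/L) dx = 0 for j ≠ l, so only diagonal terms survive in ∫|φ|² and ∫φ·φ″; ∫φ·φ′ dx = [φ²/2] between the walls = 0.
Normalization: ∫|φ|² dx = 6.9351.
⟨p⟩ = 0.0000 and ⟨p²⟩ = 10.505.
(Δp)² = 10.505 − (0.0000)² = 10.505.

10.5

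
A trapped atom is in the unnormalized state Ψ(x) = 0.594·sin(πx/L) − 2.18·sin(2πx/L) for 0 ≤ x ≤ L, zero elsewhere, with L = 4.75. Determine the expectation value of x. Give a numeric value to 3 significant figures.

2.81

⟨x⟩ = ∫ x·|Ψ|² dx / ∫|Ψ|² dx (integrals over the domain).
On 0 ≤ x ≤ L (j ≠ l): ∫sin²(jπx/L) dx = L/2, ∫sin(jπx/L)·sin(lπx/L) dx = 0; diagonal moments ∫x·sin²(jπx/L) dx = L²/4, ∫x²·sin²(jπx/L) dx = L³·(1/6 − 1/(4j²π²)); cross terms ∫x·sin(jπx/L)·sin(lπx/L) dx = 0 for j + l even and −4jlL²/(π²(j² − l²)²) for j + l odd, ∫x²·sin(jπx/L)·sin(lπx/L) dx = (−1)^(j+l)·4jlL³/(π²(j² − l²)²); higher powers the same way via product-to-sum and parts.
State is unnormalized: ∫|Ψ|² dx = 12.125, and ∫Ψ*·x·Ψ dx = 34.059, so ⟨x⟩ = 34.059 / 12.125.
⟨x⟩ = 2.8090.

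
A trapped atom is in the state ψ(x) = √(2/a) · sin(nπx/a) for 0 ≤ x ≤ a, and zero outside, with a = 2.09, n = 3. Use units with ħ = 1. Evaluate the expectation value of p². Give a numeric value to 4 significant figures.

p² ψ = −ħ² d²ψ/dx²; ⟨p²⟩ = −ħ² ∫ ψ*·ψ'' dx.
d/dx sin(nπx/a) = (nπ/a)·cos(nπx/a) and d²/dx² sin(nπx/a) = −(nπ/a)²·sin(nπx/a); on 0 ≤ x ≤ a, ∫sin²(nπx/a) dx = a/2 and ∫sin(nπx/a)·cos(nπx/a) dx = 0.
⟨p²⟩ = 20.335.

20.34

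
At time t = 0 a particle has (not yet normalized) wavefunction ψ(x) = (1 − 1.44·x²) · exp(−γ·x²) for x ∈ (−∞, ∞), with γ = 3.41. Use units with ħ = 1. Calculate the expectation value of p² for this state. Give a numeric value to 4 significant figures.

p² ψ = −ħ² d²ψ/dx²; ⟨p²⟩ = −ħ² ∫ ψ*·ψ'' dx / ∫|ψ|² dx.
Expand each integrand as polynomial × e^(−2γx²) and use ∫x^(2j)·e^(−2γx²) dx = (2j−1)!!/(4γ)^j · √(π/(2γ)), odd powers → 0; here √(π/(2γ)) = 0.67871. Differentiate with the product rule, d/dx e^(−γx²) = −2γx·e^(−γx²).
State is unnormalized: ∫|ψ|² dx = 0.55810, and ∫ψ*·(−ħ² ψ'') dx = 2.9836, so ⟨p²⟩ = 2.9836 / 0.55810.
⟨p²⟩ = 5.3461.

5.346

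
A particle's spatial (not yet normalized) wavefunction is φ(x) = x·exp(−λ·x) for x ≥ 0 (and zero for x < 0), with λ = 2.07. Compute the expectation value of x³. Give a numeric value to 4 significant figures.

⟨x³⟩ = ∫ x³·|φ|² dx / ∫|φ|² dx (integrals over the domain).
Every integrand reduces to terms xʲ·e^(−2λx) on [0, ∞); use ∫₀^∞ xʲ·e^(−2λx) dx = j!/(2λ)^(j+1).
State is unnormalized: ∫|φ|² dx = 0.028186, and ∫φ*·x³·φ dx = 0.023833, so ⟨x³⟩ = 0.023833 / 0.028186.
⟨x³⟩ = 0.84557.

0.8456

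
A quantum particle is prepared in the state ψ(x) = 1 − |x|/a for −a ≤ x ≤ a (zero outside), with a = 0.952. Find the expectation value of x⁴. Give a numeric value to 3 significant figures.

0.0235

⟨x⁴⟩ = ∫ x⁴·|ψ|² dx / ∫|ψ|² dx (integrals over the domain).
ψ is even, so ∫ over [−a, a] = 2∫₀ᵃ with ψ = 1 − x/a there: ∫₀ᵃ (1 − x/a)² dx = a/3, ∫₀ᵃ x²(1 − x/a)² dx = a³/30, ∫₀ᵃ x⁴(1 − x/a)² dx = a⁵/105.
State is unnormalized: ∫|ψ|² dx = 0.63467, and ∫ψ*·x⁴·ψ dx = 0.014894, so ⟨x⁴⟩ = 0.014894 / 0.63467.
⟨x⁴⟩ = 0.023468.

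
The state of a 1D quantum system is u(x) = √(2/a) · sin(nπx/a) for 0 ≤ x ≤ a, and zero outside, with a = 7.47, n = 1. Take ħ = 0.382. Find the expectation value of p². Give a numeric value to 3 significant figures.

0.0258

p² u = −ħ² d²u/dx²; ⟨p²⟩ = −ħ² ∫ u*·u'' dx.
d/dx sin(nπx/a) = (nπ/a)·cos(nπx/a) and d²/dx² sin(nπx/a) = −(nπ/a)²·sin(nπx/a); on 0 ≤ x ≤ a, ∫sin²(nπx/a) dx = a/2 and ∫sin(nπx/a)·cos(nπx/a) dx = 0.
⟨p²⟩ = 0.025810.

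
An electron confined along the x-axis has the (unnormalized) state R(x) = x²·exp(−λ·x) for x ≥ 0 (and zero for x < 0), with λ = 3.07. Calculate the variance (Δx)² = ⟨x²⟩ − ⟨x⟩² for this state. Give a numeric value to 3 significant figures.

Compute ⟨x⟩ and ⟨x²⟩ separately, then (Δx)² = ⟨x²⟩ − ⟨x⟩².
Every integrand reduces to terms xʲ·e^(−2λx) on [0, ∞); use ∫₀^∞ xʲ·e^(−2λx) dx = j!/(2λ)^(j+1).
Normalization: ∫|R|² dx = 0.0027502.
⟨x⟩ = 0.81433 and ⟨x²⟩ = 0.79576.
(Δx)² = 0.79576 − (0.81433)² = 0.13263.

0.133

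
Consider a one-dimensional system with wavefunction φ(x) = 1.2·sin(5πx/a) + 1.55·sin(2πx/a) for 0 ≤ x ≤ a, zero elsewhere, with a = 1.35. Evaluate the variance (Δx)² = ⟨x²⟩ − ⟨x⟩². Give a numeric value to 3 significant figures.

Compute ⟨x⟩ and ⟨x²⟩ separately, then (Δx)² = ⟨x²⟩ − ⟨x⟩².
On 0 ≤ x ≤ a (j ≠ l): ∫sin²(jπx/a) dx = a/2, ∫sin(jπx/a)·sin(lπx/a) dx = 0; diagonal moments ∫x·sin²(jπx/a) dx = a²/4, ∫x²·sin²(jπx/a) dx = a³·(1/6 − 1/(4j²π²)); cross terms ∫x·sin(jπx/a)·sin(lπx/a) dx = 0 for j + l even and −4jla²/(π²(j² − l²)²) for j + l odd, ∫x²·sin(jπx/a)·sin(lπx/a) dx = (−1)^(j+l)·4jla³/(π²(j² − l²)²); higher powers the same way via product-to-sum and parts.
Normalization: ∫|φ|² dx = 2.5937.
⟨x⟩ = 0.65098 and ⟨x²⟩ = 0.55925.
(Δx)² = 0.55925 − (0.65098)² = 0.13548.

0.135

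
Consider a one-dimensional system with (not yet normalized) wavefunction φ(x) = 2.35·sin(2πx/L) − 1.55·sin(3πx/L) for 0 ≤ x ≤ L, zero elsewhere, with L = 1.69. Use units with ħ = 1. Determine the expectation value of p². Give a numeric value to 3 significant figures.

19.1

p² φ = −ħ² d²φ/dx²; ⟨p²⟩ = −ħ² ∫ φ*·φ'' dx / ∫|φ|² dx.
d²/dx² sin(jπx/L) = −(jπ/L)²·sin(jπx/L); on 0 ≤ x ≤ L, ∫sin²(jπx/L) dx = L/2 and ∫sin(jπx/L)·sin(lπx/L) dx = 0 for j ≠ l, so only diagonal terms survive in ∫|φ|² and ∫φ·φ″; ∫φ·φ′ dx = [φ²/2] between the walls = 0.
State is unnormalized: ∫|φ|² dx = 6.6966, and ∫φ*·(−ħ² φ'') dx = 127.64, so ⟨p²⟩ = 127.64 / 6.6966.
⟨p²⟩ = 19.060.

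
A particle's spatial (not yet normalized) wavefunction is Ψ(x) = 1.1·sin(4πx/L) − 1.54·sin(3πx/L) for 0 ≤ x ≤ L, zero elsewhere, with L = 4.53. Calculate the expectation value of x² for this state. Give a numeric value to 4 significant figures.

10.60

⟨x²⟩ = ∫ x²·|Ψ|² dx / ∫|Ψ|² dx (integrals over the domain).
On 0 ≤ x ≤ L (j ≠ l): ∫sin²(jπx/L) dx = L/2, ∫sin(jπx/L)·sin(lπx/L) dx = 0; diagonal moments ∫x·sin²(jπx/L) dx = L²/4, ∫x²·sin²(jπx/L) dx = L³·(1/6 − 1/(4j²π²)); cross terms ∫x·sin(jπx/L)·sin(lπx/L) dx = 0 for j + l even and −4jlL²/(π²(j² − l²)²) for j + l odd, ∫x²·sin(jπx/L)·sin(lπx/L) dx = (−1)^(j+l)·4jlL³/(π²(j² − l²)²); higher powers the same way via product-to-sum and parts.
State is unnormalized: ∫|Ψ|² dx = 8.1123, and ∫Ψ*·x²·Ψ dx = 85.952, so ⟨x²⟩ = 85.952 / 8.1123.
⟨x²⟩ = 10.595.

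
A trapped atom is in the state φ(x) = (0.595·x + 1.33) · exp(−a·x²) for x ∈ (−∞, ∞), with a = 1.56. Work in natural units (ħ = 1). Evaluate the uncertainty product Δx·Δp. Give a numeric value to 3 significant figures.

0.500

Δx = √(⟨x²⟩−⟨x⟩²), Δp = √(⟨p²⟩−⟨p⟩²).
Expand each integrand as polynomial × e^(−2ax²) and use ∫x^(2j)·e^(−2ax²) dx = (2j−1)!!/(4a)^j · √(π/(2a)), odd powers → 0; here √(π/(2a)) = 1.0035. Differentiate with the product rule, d/dx e^(−ax²) = −2ax·e^(−ax²).
Normalization: ∫|φ|² dx = 1.8319.
⟨x⟩ = 0.13893, ⟨x²⟩ = 0.17022 ⇒ Δx = 0.38848.
⟨p⟩ = 0.0000, ⟨p²⟩ = 1.6570 ⇒ Δp = 1.2872.
Δx·Δp = 0.50006.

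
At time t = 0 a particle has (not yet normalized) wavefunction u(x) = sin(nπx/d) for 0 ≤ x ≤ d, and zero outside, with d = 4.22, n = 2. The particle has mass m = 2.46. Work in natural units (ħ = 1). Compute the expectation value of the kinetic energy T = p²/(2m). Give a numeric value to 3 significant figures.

T = −(ħ²/2m) d²/dx², so ⟨T⟩ = −(ħ²/2m) ∫ u*·u'' dx / ∫|u|² dx; with m = 2.46.
d/dx sin(nπx/d) = (nπ/d)·cos(nπx/d) and d²/dx² sin(nπx/d) = −(nπ/d)²·sin(nπx/d); on 0 ≤ x ≤ d, ∫sin²(nπx/d) dx = d/2 and ∫sin(nπx/d)·cos(nπx/d) dx = 0.
State is unnormalized: ∫|u|² dx = 2.1100, and ∫u*·(−ħ²/2m · u'') dx = 0.95072, so ⟨T⟩ = 0.95072 / 2.1100.
⟨T⟩ = 0.45058.

0.451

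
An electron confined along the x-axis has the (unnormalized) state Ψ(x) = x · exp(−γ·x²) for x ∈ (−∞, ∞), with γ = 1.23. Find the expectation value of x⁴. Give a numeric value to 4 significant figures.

⟨x⁴⟩ = ∫ x⁴·|Ψ|² dx / ∫|Ψ|² dx (integrals over the domain).
Expand each integrand as polynomial × e^(−2γx²) and use ∫x^(2j)·e^(−2γx²) dx = (2j−1)!!/(4γ)^j · √(π/(2γ)), odd powers → 0; here √(π/(2γ)) = 1.1301.
State is unnormalized: ∫|Ψ|² dx = 0.22969, and ∫Ψ*·x⁴·Ψ dx = 0.14233, so ⟨x⁴⟩ = 0.14233 / 0.22969.
⟨x⁴⟩ = 0.61967.

0.6197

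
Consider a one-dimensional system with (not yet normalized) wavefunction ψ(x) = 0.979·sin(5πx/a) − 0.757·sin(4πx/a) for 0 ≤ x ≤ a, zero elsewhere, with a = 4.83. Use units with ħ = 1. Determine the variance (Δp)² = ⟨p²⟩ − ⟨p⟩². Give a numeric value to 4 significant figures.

9.152

Compute ⟨p⟩ and ⟨p²⟩ separately; (Δp)² = ⟨p²⟩ − ⟨p⟩².
d²/dx² sin(jπx/a) = −(jπ/a)²·sin(jπx/a); on 0 ≤ x ≤ a, ∫sin²(jπx/a) dx = a/2 and ∫sin(jπx/a)·sin(lπx/a) dx = 0 for j ≠ l, so only diagonal terms survive in ∫|ψ|² and ∫ψ·ψ″; ∫ψ·ψ′ dx = [ψ²/2] between the walls = 0.
Normalization: ∫|ψ|² dx = 3.6985.
⟨p⟩ = 0.0000 and ⟨p²⟩ = 9.1519.
(Δp)² = 9.1519 − (0.0000)² = 9.1519.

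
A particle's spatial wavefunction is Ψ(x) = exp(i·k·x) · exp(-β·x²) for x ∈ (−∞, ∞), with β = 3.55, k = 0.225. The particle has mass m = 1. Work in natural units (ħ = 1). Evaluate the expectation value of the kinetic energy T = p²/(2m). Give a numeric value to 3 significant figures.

1.80

T = −(ħ²/2m) d²/dx², so ⟨T⟩ = −(ħ²/2m) ∫ Ψ*·Ψ'' dx / ∫|Ψ|² dx; with m = 1.
Gaussian moments: ∫x^(2j)·e^(−2βx²) dx = (2j−1)!!/(4β)^j · √(π/(2β)), odd powers integrate to 0; here √(π/(2β)) = 0.66519. Derivatives: Ψ′ = (ik − 2βx)·Ψ, Ψ″ = ((ik − 2βx)² − 2β)·Ψ; the odd-in-x pieces drop out.
State is unnormalized: ∫|Ψ|² dx = 0.66519, and ∫Ψ*·(−ħ²/2m · Ψ'') dx = 1.1976, so ⟨T⟩ = 1.1976 / 0.66519.
⟨T⟩ = 1.8003.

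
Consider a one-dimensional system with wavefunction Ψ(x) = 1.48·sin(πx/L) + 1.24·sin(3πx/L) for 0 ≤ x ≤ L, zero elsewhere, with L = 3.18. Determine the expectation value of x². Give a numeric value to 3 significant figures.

3.42

⟨x²⟩ = ∫ x²·|Ψ|² dx / ∫|Ψ|² dx (integrals over the domain).
On 0 ≤ x ≤ L (j ≠ l): ∫sin²(jπx/L) dx = L/2, ∫sin(jπx/L)·sin(lπx/L) dx = 0; diagonal moments ∫x·sin²(jπx/L) dx = L²/4, ∫x²·sin²(jπx/L) dx = L³·(1/6 − 1/(4j²π²)); cross terms ∫x·sin(jπx/L)·sin(lπx/L) dx = 0 for j + l even and −4jlL²/(π²(j² − l²)²) for j + l odd, ∫x²·sin(jπx/L)·sin(lπx/L) dx = (−1)^(j+l)·4jlL³/(π²(j² − l²)²); higher powers the same way via product-to-sum and parts.
State is unnormalized: ∫|Ψ|² dx = 5.9275, and ∫Ψ*·x²·Ψ dx = 20.299, so ⟨x²⟩ = 20.299 / 5.9275.
⟨x²⟩ = 3.4246.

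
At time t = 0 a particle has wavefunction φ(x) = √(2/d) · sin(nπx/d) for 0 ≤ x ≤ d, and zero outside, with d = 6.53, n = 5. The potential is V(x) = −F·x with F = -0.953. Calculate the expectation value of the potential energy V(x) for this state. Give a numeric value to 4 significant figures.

3.112

⟨V⟩ = ∫ V(x)·|φ|² dx.
With sin²θ = (1 − cos2θ)/2 on 0 ≤ x ≤ d: ∫sin²(nπx/d) dx = d/2, ∫x·sin²(nπx/d) dx = d²/4, ∫x²·sin²(nπx/d) dx = d³·(1/6 − 1/(4n²π²)); higher powers xᵏ the same way, integrating xᵏ·cos(2nπx/d) by parts.
⟨V⟩ = 3.1115.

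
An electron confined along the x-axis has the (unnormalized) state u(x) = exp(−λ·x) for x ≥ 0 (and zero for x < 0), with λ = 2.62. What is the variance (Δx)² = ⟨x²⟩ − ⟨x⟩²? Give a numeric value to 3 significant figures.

Compute ⟨x⟩ and ⟨x²⟩ separately, then (Δx)² = ⟨x²⟩ − ⟨x⟩².
Every integrand reduces to terms xʲ·e^(−2λx) on [0, ∞); use ∫₀^∞ xʲ·e^(−2λx) dx = j!/(2λ)^(j+1).
Normalization: ∫|u|² dx = 0.19084.
⟨x⟩ = 0.19084 and ⟨x²⟩ = 0.072840.
(Δx)² = 0.072840 − (0.19084)² = 0.036420.

0.0364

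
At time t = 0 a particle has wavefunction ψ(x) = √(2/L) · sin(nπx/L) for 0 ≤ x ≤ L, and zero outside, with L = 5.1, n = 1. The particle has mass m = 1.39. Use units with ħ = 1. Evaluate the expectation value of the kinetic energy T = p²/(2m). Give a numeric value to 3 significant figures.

T = −(ħ²/2m) d²/dx², so ⟨T⟩ = −(ħ²/2m) ∫ ψ*·ψ'' dx; with m = 1.39.
d/dx sin(nπx/L) = (nπ/L)·cos(nπx/L) and d²/dx² sin(nπx/L) = −(nπ/L)²·sin(nπx/L); on 0 ≤ x ≤ L, ∫sin²(nπx/L) dx = L/2 and ∫sin(nπx/L)·cos(nπx/L) dx = 0.
⟨T⟩ = 0.13649.

0.136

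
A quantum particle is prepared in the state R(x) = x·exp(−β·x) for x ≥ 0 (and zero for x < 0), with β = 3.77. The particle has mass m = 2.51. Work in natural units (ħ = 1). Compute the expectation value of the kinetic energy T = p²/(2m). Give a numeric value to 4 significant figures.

T = −(ħ²/2m) d²/dx², so ⟨T⟩ = −(ħ²/2m) ∫ R*·R'' dx / ∫|R|² dx; with m = 2.51.
Differentiate x·exp(−β·x) with the product rule; every integrand then reduces to terms xʲ·e^(−2βx) on [0, ∞), with ∫₀^∞ xʲ·e^(−2βx) dx = j!/(2β)^(j+1).
State is unnormalized: ∫|R|² dx = 0.0046657, and ∫R*·(−ħ²/2m · R'') dx = 0.013210, so ⟨T⟩ = 0.013210 / 0.0046657.
⟨T⟩ = 2.8313.

2.831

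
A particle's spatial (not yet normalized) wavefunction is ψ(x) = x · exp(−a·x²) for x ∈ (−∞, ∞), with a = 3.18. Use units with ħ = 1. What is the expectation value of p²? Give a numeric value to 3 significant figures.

9.54

p² ψ = −ħ² d²ψ/dx²; ⟨p²⟩ = −ħ² ∫ ψ*·ψ'' dx / ∫|ψ|² dx.
Expand each integrand as polynomial × e^(−2ax²) and use ∫x^(2j)·e^(−2ax²) dx = (2j−1)!!/(4a)^j · √(π/(2a)), odd powers → 0; here √(π/(2a)) = 0.70282. Differentiate with the product rule, d/dx e^(−ax²) = −2ax·e^(−ax²).
State is unnormalized: ∫|ψ|² dx = 0.055253, and ∫ψ*·(−ħ² ψ'') dx = 0.52712, so ⟨p²⟩ = 0.52712 / 0.055253.
⟨p²⟩ = 9.5400.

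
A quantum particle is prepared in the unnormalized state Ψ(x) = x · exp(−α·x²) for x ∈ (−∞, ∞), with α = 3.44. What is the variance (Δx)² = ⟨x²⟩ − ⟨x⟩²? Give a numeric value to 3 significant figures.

Compute ⟨x⟩ and ⟨x²⟩ separately, then (Δx)² = ⟨x²⟩ − ⟨x⟩².
Expand each integrand as polynomial × e^(−2αx²) and use ∫x^(2j)·e^(−2αx²) dx = (2j−1)!!/(4α)^j · √(π/(2α)), odd powers → 0; here √(π/(2α)) = 0.67574.
Normalization: ∫|Ψ|² dx = 0.049109.
⟨x⟩ = 0.0000 and ⟨x²⟩ = 0.21802.
(Δx)² = 0.21802 − (0.0000)² = 0.21802.

0.218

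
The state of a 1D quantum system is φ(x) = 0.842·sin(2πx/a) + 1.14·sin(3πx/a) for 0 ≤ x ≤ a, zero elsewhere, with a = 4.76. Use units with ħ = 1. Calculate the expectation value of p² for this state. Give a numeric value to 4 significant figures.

3.152

p² φ = −ħ² d²φ/dx²; ⟨p²⟩ = −ħ² ∫ φ*·φ'' dx / ∫|φ|² dx.
d²/dx² sin(jπx/a) = −(jπ/a)²·sin(jπx/a); on 0 ≤ x ≤ a, ∫sin²(jπx/a) dx = a/2 and ∫sin(jπx/a)·sin(lπx/a) dx = 0 for j ≠ l, so only diagonal terms survive in ∫|φ|² and ∫φ·φ″; ∫φ·φ′ dx = [φ²/2] between the walls = 0.
State is unnormalized: ∫|φ|² dx = 4.7804, and ∫φ*·(−ħ² φ'') dx = 15.066, so ⟨p²⟩ = 15.066 / 4.7804.
⟨p²⟩ = 3.1516.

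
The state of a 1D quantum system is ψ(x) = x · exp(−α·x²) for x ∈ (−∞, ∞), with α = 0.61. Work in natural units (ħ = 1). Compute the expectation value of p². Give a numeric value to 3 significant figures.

p² ψ = −ħ² d²ψ/dx²; ⟨p²⟩ = −ħ² ∫ ψ*·ψ'' dx / ∫|ψ|² dx.
Expand each integrand as polynomial × e^(−2αx²) and use ∫x^(2j)·e^(−2αx²) dx = (2j−1)!!/(4α)^j · √(π/(2α)), odd powers → 0; here √(π/(2α)) = 1.6047. Differentiate with the product rule, d/dx e^(−αx²) = −2αx·e^(−αx²).
State is unnormalized: ∫|ψ|² dx = 0.65767, and ∫ψ*·(−ħ² ψ'') dx = 1.2035, so ⟨p²⟩ = 1.2035 / 0.65767.
⟨p²⟩ = 1.8300.

1.83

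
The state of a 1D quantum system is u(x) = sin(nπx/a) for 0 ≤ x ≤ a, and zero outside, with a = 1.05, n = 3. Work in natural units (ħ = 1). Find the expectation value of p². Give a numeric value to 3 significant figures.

p² u = −ħ² d²u/dx²; ⟨p²⟩ = −ħ² ∫ u*·u'' dx / ∫|u|² dx.
d/dx sin(nπx/a) = (nπ/a)·cos(nπx/a) and d²/dx² sin(nπx/a) = −(nπ/a)²·sin(nπx/a); on 0 ≤ x ≤ a, ∫sin²(nπx/a) dx = a/2 and ∫sin(nπx/a)·cos(nπx/a) dx = 0.
State is unnormalized: ∫|u|² dx = 0.52500, and ∫u*·(−ħ² u'') dx = 42.298, so ⟨p²⟩ = 42.298 / 0.52500.
⟨p²⟩ = 80.568.

80.6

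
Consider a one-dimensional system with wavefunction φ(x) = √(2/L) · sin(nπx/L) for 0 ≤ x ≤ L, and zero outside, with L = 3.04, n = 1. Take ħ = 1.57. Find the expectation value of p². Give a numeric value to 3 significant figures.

2.63

p² φ = −ħ² d²φ/dx²; ⟨p²⟩ = −ħ² ∫ φ*·φ'' dx.
d/dx sin(nπx/L) = (nπ/L)·cos(nπx/L) and d²/dx² sin(nπx/L) = −(nπ/L)²·sin(nπx/L); on 0 ≤ x ≤ L, ∫sin²(nπx/L) dx = L/2 and ∫sin(nπx/L)·cos(nπx/L) dx = 0.
⟨p²⟩ = 2.6324.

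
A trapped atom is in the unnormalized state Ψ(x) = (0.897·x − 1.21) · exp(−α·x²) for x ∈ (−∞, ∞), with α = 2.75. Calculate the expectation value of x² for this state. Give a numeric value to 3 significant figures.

⟨x²⟩ = ∫ x²·|Ψ|² dx / ∫|Ψ|² dx (integrals over the domain).
Expand each integrand as polynomial × e^(−2αx²) and use ∫x^(2j)·e^(−2αx²) dx = (2j−1)!!/(4α)^j · √(π/(2α)), odd powers → 0; here √(π/(2α)) = 0.75578.
State is unnormalized: ∫|Ψ|² dx = 1.1618, and ∫Ψ*·x²·Ψ dx = 0.11567, so ⟨x²⟩ = 0.11567 / 1.1618.
⟨x²⟩ = 0.099560.

0.0996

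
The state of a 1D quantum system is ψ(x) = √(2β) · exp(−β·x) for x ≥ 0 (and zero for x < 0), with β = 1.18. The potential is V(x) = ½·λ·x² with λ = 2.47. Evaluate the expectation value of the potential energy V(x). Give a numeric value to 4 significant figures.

⟨V⟩ = ∫ V(x)·|ψ|² dx.
Every integrand reduces to terms xʲ·e^(−2βx) on [0, ∞); use ∫₀^∞ xʲ·e^(−2βx) dx = j!/(2β)^(j+1).
⟨V⟩ = 0.44348.

0.4435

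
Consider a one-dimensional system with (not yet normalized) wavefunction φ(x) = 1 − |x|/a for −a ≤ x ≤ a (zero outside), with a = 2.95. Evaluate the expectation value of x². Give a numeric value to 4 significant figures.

0.8703

⟨x²⟩ = ∫ x²·|φ|² dx / ∫|φ|² dx (integrals over the domain).
φ is even, so ∫ over [−a, a] = 2∫₀ᵃ with φ = 1 − x/a there: ∫₀ᵃ (1 − x/a)² dx = a/3, ∫₀ᵃ x²(1 − x/a)² dx = a³/30, ∫₀ᵃ x⁴(1 − x/a)² dx = a⁵/105.
State is unnormalized: ∫|φ|² dx = 1.9667, and ∫φ*·x²·φ dx = 1.7115, so ⟨x²⟩ = 1.7115 / 1.9667.
⟨x²⟩ = 0.87025.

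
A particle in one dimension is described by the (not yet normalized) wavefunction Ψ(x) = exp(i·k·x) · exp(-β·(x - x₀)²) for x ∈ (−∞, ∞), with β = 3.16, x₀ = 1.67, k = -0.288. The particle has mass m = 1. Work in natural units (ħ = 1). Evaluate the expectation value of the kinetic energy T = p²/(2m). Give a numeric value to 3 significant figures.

1.62

T = −(ħ²/2m) d²/dx², so ⟨T⟩ = −(ħ²/2m) ∫ Ψ*·Ψ'' dx / ∫|Ψ|² dx; with m = 1.
Gaussian moments (u = x − x₀): ∫u^(2j)·e^(−2βu²) du = (2j−1)!!/(4β)^j · √(π/(2β)), odd powers integrate to 0; here √(π/(2β)) = 0.70504. Derivatives: Ψ′ = (ik − 2βu)·Ψ, Ψ″ = ((ik − 2βu)² − 2β)·Ψ; the odd-in-u pieces drop out.
State is unnormalized: ∫|Ψ|² dx = 0.70504, and ∫Ψ*·(−ħ²/2m · Ψ'') dx = 1.1432, so ⟨T⟩ = 1.1432 / 0.70504.
⟨T⟩ = 1.6215.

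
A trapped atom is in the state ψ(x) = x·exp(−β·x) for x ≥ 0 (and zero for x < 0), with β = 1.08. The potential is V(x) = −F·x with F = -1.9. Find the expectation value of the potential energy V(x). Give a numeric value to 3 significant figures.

2.64

⟨V⟩ = ∫ V(x)·|ψ|² dx / ∫|ψ|² dx.
Every integrand reduces to terms xʲ·e^(−2βx) on [0, ∞); use ∫₀^∞ xʲ·e^(−2βx) dx = j!/(2β)^(j+1).
State is unnormalized: ∫|ψ|² dx = 0.19846, and ∫ψ*·V(x)·ψ dx = 0.52371, so ⟨V⟩ = 0.52371 / 0.19846.
⟨V⟩ = 2.6389.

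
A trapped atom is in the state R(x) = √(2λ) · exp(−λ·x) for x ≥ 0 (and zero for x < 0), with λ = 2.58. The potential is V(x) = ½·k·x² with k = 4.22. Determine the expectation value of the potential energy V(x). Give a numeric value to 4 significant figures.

⟨V⟩ = ∫ V(x)·|R|² dx.
Every integrand reduces to terms xʲ·e^(−2λx) on [0, ∞); use ∫₀^∞ xʲ·e^(−2λx) dx = j!/(2λ)^(j+1).
⟨V⟩ = 0.15849.

0.1585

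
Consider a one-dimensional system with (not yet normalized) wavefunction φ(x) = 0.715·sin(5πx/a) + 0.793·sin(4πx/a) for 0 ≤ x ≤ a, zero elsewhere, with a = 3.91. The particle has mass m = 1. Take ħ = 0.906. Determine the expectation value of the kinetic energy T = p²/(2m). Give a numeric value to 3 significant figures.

5.31

T = −(ħ²/2m) d²/dx², so ⟨T⟩ = −(ħ²/2m) ∫ φ*·φ'' dx / ∫|φ|² dx; with m = 1.
d²/dx² sin(jπx/a) = −(jπ/a)²·sin(jπx/a); on 0 ≤ x ≤ a, ∫sin²(jπx/a) dx = a/2 and ∫sin(jπx/a)·sin(lπx/a) dx = 0 for j ≠ l, so only diagonal terms survive in ∫|φ|² and ∫φ·φ″; ∫φ·φ′ dx = [φ²/2] between the walls = 0.
State is unnormalized: ∫|φ|² dx = 2.2288, and ∫φ*·(−ħ²/2m · φ'') dx = 11.832, so ⟨T⟩ = 11.832 / 2.2288.
⟨T⟩ = 5.3086.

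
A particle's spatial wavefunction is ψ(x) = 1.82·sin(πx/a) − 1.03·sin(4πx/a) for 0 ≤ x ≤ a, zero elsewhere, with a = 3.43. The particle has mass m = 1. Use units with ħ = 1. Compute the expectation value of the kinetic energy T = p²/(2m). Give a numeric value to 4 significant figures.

T = −(ħ²/2m) d²/dx², so ⟨T⟩ = −(ħ²/2m) ∫ ψ*·ψ'' dx / ∫|ψ|² dx; with m = 1.
d²/dx² sin(jπx/a) = −(jπ/a)²·sin(jπx/a); on 0 ≤ x ≤ a, ∫sin²(jπx/a) dx = a/2 and ∫sin(jπx/a)·sin(lπx/a) dx = 0 for j ≠ l, so only diagonal terms survive in ∫|ψ|² and ∫ψ·ψ″; ∫ψ·ψ′ dx = [ψ²/2] between the walls = 0.
State is unnormalized: ∫|ψ|² dx = 7.5002, and ∫ψ*·(−ħ²/2m · ψ'') dx = 14.593, so ⟨T⟩ = 14.593 / 7.5002.
⟨T⟩ = 1.9457.

1.946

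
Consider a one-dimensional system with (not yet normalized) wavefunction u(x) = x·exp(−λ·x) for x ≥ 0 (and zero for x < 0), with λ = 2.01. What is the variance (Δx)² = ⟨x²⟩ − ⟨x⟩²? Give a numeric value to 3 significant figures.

Compute ⟨x⟩ and ⟨x²⟩ separately, then (Δx)² = ⟨x²⟩ − ⟨x⟩².
Every integrand reduces to terms xʲ·e^(−2λx) on [0, ∞); use ∫₀^∞ xʲ·e^(−2λx) dx = j!/(2λ)^(j+1).
Normalization: ∫|u|² dx = 0.030786.
⟨x⟩ = 0.74627 and ⟨x²⟩ = 0.74256.
(Δx)² = 0.74256 − (0.74627)² = 0.18564.

0.186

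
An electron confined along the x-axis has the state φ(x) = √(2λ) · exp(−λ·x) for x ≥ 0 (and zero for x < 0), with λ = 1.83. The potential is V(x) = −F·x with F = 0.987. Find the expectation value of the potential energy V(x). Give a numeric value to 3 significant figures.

⟨V⟩ = ∫ V(x)·|φ|² dx.
Every integrand reduces to terms xʲ·e^(−2λx) on [0, ∞); use ∫₀^∞ xʲ·e^(−2λx) dx = j!/(2λ)^(j+1).
⟨V⟩ = -0.26967.

-0.270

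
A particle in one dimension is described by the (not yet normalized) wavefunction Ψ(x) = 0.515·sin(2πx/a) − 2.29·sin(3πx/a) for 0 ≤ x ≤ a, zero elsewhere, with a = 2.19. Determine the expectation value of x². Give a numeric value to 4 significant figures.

1.970

⟨x²⟩ = ∫ x²·|Ψ|² dx / ∫|Ψ|² dx (integrals over the domain).
On 0 ≤ x ≤ a (j ≠ l): ∫sin²(jπx/a) dx = a/2, ∫sin(jπx/a)·sin(lπx/a) dx = 0; diagonal moments ∫x·sin²(jπx/a) dx = a²/4, ∫x²·sin²(jπx/a) dx = a³·(1/6 − 1/(4j²π²)); cross terms ∫x·sin(jπx/a)·sin(lπx/a) dx = 0 for j + l even and −4jla²/(π²(j² − l²)²) for j + l odd, ∫x²·sin(jπx/a)·sin(lπx/a) dx = (−1)^(j+l)·4jla³/(π²(j² − l²)²); higher powers the same way via product-to-sum and parts.
State is unnormalized: ∫|Ψ|² dx = 6.0327, and ∫Ψ*·x²·Ψ dx = 11.882, so ⟨x²⟩ = 11.882 / 6.0327.
⟨x²⟩ = 1.9695.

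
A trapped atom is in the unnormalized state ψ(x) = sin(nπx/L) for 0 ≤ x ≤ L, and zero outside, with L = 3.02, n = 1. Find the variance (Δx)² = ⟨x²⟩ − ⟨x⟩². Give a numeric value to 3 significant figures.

Compute ⟨x⟩ and ⟨x²⟩ separately, then (Δx)² = ⟨x²⟩ − ⟨x⟩².
With sin²θ = (1 − cos2θ)/2 on 0 ≤ x ≤ L: ∫sin²(nπx/L) dx = L/2, ∫x·sin²(nπx/L) dx = L²/4, ∫x²·sin²(nπx/L) dx = L³·(1/6 − 1/(4n²π²)); higher powers xᵏ the same way, integrating xᵏ·cos(2nπx/L) by parts.
Normalization: ∫|ψ|² dx = 1.5100.
⟨x⟩ = 1.5100 and ⟨x²⟩ = 2.5781.
(Δx)² = 2.5781 − (1.5100)² = 0.29799.

0.298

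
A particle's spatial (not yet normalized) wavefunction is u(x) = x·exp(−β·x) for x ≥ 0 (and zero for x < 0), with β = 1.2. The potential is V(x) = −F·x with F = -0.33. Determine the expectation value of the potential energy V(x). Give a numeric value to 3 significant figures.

0.413

⟨V⟩ = ∫ V(x)·|u|² dx / ∫|u|² dx.
Every integrand reduces to terms xʲ·e^(−2βx) on [0, ∞); use ∫₀^∞ xʲ·e^(−2βx) dx = j!/(2β)^(j+1).
State is unnormalized: ∫|u|² dx = 0.14468, and ∫u*·V(x)·u dx = 0.059679, so ⟨V⟩ = 0.059679 / 0.14468.
⟨V⟩ = 0.41250.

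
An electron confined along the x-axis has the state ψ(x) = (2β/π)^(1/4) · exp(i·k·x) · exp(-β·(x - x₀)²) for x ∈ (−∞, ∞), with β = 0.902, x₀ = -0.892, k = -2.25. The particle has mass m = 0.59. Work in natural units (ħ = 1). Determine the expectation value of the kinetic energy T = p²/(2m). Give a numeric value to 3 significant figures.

5.05

T = −(ħ²/2m) d²/dx², so ⟨T⟩ = −(ħ²/2m) ∫ ψ*·ψ'' dx; with m = 0.59.
Gaussian moments (u = x − x₀): ∫u^(2j)·e^(−2βu²) du = (2j−1)!!/(4β)^j · √(π/(2β)), odd powers integrate to 0; here √(π/(2β)) = 1.3196. Derivatives: ψ′ = (ik − 2βu)·ψ, ψ″ = ((ik − 2βu)² − 2β)·ψ; the odd-in-u pieces drop out.
⟨T⟩ = 5.0547.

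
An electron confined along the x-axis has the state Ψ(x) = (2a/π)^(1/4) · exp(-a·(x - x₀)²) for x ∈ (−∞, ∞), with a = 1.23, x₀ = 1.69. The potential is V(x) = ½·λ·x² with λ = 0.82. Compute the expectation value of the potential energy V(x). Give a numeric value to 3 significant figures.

1.25

⟨V⟩ = ∫ V(x)·|Ψ|² dx.
Gaussian moments (u = x − x₀): ∫u^(2j)·e^(−2au²) du = (2j−1)!!/(4a)^j · √(π/(2a)), odd powers integrate to 0; here √(π/(2a)) = 1.1301.
⟨V⟩ = 1.2543.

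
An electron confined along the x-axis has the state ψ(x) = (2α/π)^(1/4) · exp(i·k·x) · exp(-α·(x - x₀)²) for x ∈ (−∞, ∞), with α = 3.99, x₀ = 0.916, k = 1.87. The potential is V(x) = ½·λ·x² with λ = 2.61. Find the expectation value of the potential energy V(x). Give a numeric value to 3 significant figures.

⟨V⟩ = ∫ V(x)·|ψ|² dx.
Gaussian moments (u = x − x₀): ∫u^(2j)·e^(−2αu²) du = (2j−1)!!/(4α)^j · √(π/(2α)), odd powers integrate to 0; here √(π/(2α)) = 0.62744.
⟨V⟩ = 1.1767.

1.18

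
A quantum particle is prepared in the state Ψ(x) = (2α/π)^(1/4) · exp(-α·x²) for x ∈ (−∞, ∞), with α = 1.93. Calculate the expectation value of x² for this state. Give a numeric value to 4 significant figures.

0.1295

⟨x²⟩ = ∫ x²·|Ψ|² dx (integrals over the domain).
Gaussian moments: ∫x^(2j)·e^(−2αx²) dx = (2j−1)!!/(4α)^j · √(π/(2α)), odd powers integrate to 0; here √(π/(2α)) = 0.90216.
⟨x²⟩ = 0.12953.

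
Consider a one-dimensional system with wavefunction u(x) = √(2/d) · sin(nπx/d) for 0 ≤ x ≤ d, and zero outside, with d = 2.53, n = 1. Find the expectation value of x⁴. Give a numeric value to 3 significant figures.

⟨x⁴⟩ = ∫ x⁴·|u|² dx (integrals over the domain).
With sin²θ = (1 − cos2θ)/2 on 0 ≤ x ≤ d: ∫sin²(nπx/d) dx = d/2, ∫x·sin²(nπx/d) dx = d²/4, ∫x²·sin²(nπx/d) dx = d³·(1/6 − 1/(4n²π²)); higher powers xᵏ the same way, integrating xᵏ·cos(2nπx/d) by parts.
⟨x⁴⟩ = 4.6739.

4.67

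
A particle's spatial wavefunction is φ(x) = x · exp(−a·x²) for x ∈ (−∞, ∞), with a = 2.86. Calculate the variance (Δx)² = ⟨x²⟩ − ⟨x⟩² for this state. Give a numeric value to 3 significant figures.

0.262

Compute ⟨x⟩ and ⟨x²⟩ separately, then (Δx)² = ⟨x²⟩ − ⟨x⟩².
Expand each integrand as polynomial × e^(−2ax²) and use ∫x^(2j)·e^(−2ax²) dx = (2j−1)!!/(4a)^j · √(π/(2a)), odd powers → 0; here √(π/(2a)) = 0.74110.
Normalization: ∫|φ|² dx = 0.064781.
⟨x⟩ = 0.0000 and ⟨x²⟩ = 0.26224.
(Δx)² = 0.26224 − (0.0000)² = 0.26224.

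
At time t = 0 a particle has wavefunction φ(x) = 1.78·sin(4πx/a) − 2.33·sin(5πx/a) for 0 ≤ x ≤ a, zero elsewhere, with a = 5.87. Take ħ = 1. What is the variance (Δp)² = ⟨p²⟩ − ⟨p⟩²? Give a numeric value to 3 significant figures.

Compute ⟨p⟩ and ⟨p²⟩ separately; (Δp)² = ⟨p²⟩ − ⟨p⟩².
d²/dx² sin(jπx/a) = −(jπ/a)²·sin(jπx/a); on 0 ≤ x ≤ a, ∫sin²(jπx/a) dx = a/2 and ∫sin(jπx/a)·sin(lπx/a) dx = 0 for j ≠ l, so only diagonal terms survive in ∫|φ|² and ∫φ·φ″; ∫φ·φ′ dx = [φ²/2] between the walls = 0.
Normalization: ∫|φ|² dx = 25.233.
⟨p⟩ = 0.0000 and ⟨p²⟩ = 6.2108.
(Δp)² = 6.2108 − (0.0000)² = 6.2108.

6.21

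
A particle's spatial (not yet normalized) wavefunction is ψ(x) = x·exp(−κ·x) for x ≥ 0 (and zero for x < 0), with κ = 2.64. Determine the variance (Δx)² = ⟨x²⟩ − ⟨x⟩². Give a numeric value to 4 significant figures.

Compute ⟨x⟩ and ⟨x²⟩ separately, then (Δx)² = ⟨x²⟩ − ⟨x⟩².
Every integrand reduces to terms xʲ·e^(−2κx) on [0, ∞); use ∫₀^∞ xʲ·e^(−2κx) dx = j!/(2κ)^(j+1).
Normalization: ∫|ψ|² dx = 0.013587.
⟨x⟩ = 0.56818 and ⟨x²⟩ = 0.43044.
(Δx)² = 0.43044 − (0.56818)² = 0.10761.

0.1076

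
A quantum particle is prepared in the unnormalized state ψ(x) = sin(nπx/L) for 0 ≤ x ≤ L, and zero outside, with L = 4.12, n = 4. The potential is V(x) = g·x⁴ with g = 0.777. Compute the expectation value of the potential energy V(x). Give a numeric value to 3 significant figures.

⟨V⟩ = ∫ V(x)·|ψ|² dx / ∫|ψ|² dx.
With sin²θ = (1 − cos2θ)/2 on 0 ≤ x ≤ L: ∫sin²(nπx/L) dx = L/2, ∫x·sin²(nπx/L) dx = L²/4, ∫x²·sin²(nπx/L) dx = L³·(1/6 − 1/(4n²π²)); higher powers xᵏ the same way, integrating xᵏ·cos(2nπx/L) by parts.
State is unnormalized: ∫|ψ|² dx = 2.0600, and ∫ψ*·V(x)·ψ dx = 89.345, so ⟨V⟩ = 89.345 / 2.0600.
⟨V⟩ = 43.371.

43.4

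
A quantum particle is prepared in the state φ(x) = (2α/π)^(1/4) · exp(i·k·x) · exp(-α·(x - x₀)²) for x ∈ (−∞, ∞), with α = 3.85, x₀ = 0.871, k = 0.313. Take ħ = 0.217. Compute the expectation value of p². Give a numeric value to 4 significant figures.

0.1859

p² φ = −ħ² d²φ/dx²; ⟨p²⟩ = −ħ² ∫ φ*·φ'' dx.
Gaussian moments (u = x − x₀): ∫u^(2j)·e^(−2αu²) du = (2j−1)!!/(4α)^j · √(π/(2α)), odd powers integrate to 0; here √(π/(2α)) = 0.63875. Derivatives: φ′ = (ik − 2αu)·φ, φ″ = ((ik − 2αu)² − 2α)·φ; the odd-in-u pieces drop out.
⟨p²⟩ = 0.18591.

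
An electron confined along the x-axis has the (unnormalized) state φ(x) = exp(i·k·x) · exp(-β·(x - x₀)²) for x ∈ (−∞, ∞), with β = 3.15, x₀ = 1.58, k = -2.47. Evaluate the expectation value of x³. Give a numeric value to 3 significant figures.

4.32

⟨x³⟩ = ∫ x³·|φ|² dx / ∫|φ|² dx (integrals over the domain).
Gaussian moments (u = x − x₀): ∫u^(2j)·e^(−2βu²) du = (2j−1)!!/(4β)^j · √(π/(2β)), odd powers integrate to 0; here √(π/(2β)) = 0.70616.
State is unnormalized: ∫|φ|² dx = 0.70616, and ∫φ*·x³·φ dx = 3.0510, so ⟨x³⟩ = 3.0510 / 0.70616.
⟨x³⟩ = 4.3205.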